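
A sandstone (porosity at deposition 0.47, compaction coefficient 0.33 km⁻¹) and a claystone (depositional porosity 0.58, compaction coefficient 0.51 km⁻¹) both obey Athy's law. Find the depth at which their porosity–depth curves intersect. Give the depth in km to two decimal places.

Set n₀ₐ e^(−βₐz) = n₀ᵦ e^(−βᵦz) ⇒ ln(n₀ₐ/n₀ᵦ) = (βₐ − βᵦ)·z
z = ln(0.47/0.58) / (0.33 − 0.51) = -0.2103 / -0.18 = 1.168 km

1.17 km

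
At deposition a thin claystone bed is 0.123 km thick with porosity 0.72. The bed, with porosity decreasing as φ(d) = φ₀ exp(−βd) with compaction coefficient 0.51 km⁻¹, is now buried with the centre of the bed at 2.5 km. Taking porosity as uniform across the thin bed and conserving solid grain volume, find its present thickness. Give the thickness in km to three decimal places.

0.043 km

Porosity at 2.5 km: φ = 0.72·exp(−0.51×2.5) = 0.2012
Solid-volume conservation: h(1−φ) = h₀(1−φ₀) ⇒ h = h₀·(1−φ₀)/(1−φ)
h = 0.123 × (1 − 0.72)/(1 − 0.2012) = 0.123 × 0.3505 = 0.0431 km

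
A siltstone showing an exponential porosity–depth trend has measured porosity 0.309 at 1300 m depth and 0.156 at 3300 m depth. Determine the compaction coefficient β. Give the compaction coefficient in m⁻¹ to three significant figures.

Working in km (1 km = 1000 m; β in km⁻¹ = β in m⁻¹ × 1000):
Athy: n(z) = n₀ e^(−βz) ⇒ n₁/n₂ = e^{β(z₂−z₁)} ⇒ β = ln(n₁/n₂)/(z₂−z₁)
β = ln(0.309/0.156) / (3.3 − 1.3) = ln(1.981) / 2 = 0.6835 / 2 = 0.3417 km⁻¹

0.000342 m⁻¹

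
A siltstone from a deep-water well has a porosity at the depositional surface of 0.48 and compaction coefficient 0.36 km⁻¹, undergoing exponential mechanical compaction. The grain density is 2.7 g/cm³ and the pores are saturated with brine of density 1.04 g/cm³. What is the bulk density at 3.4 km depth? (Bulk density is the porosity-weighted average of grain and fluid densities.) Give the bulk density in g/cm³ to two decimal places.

Porosity at depth: φ = 0.48·exp(−0.36×3.4) = 0.48×0.2941 = 0.1411
Bulk density: ρ_b = (1−φ)ρ_g + φ·ρ_f = 0.8589×2.7 + 0.1411×1.04
       = 2.319 + 0.147 = 2.466 g/cm³

2.47 g/cm³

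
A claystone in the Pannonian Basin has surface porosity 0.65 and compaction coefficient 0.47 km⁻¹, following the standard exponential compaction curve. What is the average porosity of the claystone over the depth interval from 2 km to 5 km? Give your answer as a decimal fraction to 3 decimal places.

⟨phi⟩ = (1/(d₂−d₁)) ∫ phi₀ e^(−βd) dd = phi₀·(e^(−β·d₁) − e^(−β·d₂)) / (β·(d₂−d₁))
e^(−0.47×2) = 0.3906; e^(−0.47×5) = 0.0954
⟨phi⟩ = 0.65 × (0.3906 − 0.0954) / (0.47 × 3) = 0.65 × 0.2094 = 0.1361

0.136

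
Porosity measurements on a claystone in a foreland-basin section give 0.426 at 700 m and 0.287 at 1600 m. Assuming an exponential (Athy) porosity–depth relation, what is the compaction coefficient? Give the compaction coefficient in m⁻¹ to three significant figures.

Working in km (1 km = 1000 m; k in km⁻¹ = k in m⁻¹ × 1000):
Athy: n(z) = n₀ e^(−kz) ⇒ n₁/n₂ = e^{k(z₂−z₁)} ⇒ k = ln(n₁/n₂)/(z₂−z₁)
k = ln(0.426/0.287) / (1.6 − 0.7) = ln(1.484) / 0.9 = 0.3950 / 0.9 = 0.4388 km⁻¹

0.000439 m⁻¹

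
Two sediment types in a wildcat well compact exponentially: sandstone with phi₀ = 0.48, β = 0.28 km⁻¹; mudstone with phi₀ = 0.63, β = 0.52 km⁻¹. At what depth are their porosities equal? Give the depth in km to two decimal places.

1.13 km

Set phi₀ₐ e^(−βₐZ) = phi₀ᵦ e^(−βᵦZ) ⇒ ln(phi₀ₐ/phi₀ᵦ) = (βₐ − βᵦ)·Z
Z = ln(0.48/0.63) / (0.28 − 0.52) = -0.2719 / -0.24 = 1.133 km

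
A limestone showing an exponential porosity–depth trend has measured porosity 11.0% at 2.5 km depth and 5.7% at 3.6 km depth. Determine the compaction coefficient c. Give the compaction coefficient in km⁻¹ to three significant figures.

Athy: phi(z) = phi₀ e^(−cz) ⇒ phi₁/phi₂ = e^{c(z₂−z₁)} ⇒ c = ln(phi₁/phi₂)/(z₂−z₁)
c = ln(0.11/0.057) / (3.6 − 2.5) = ln(1.93) / 1.1 = 0.6574 / 1.1 = 0.5977 km⁻¹

0.598 km⁻¹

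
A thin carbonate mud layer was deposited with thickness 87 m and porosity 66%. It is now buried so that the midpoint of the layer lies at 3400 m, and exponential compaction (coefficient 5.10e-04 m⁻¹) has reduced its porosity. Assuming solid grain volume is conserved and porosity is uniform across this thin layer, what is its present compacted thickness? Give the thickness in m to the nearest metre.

Working in km (1 km = 1000 m; β in km⁻¹ = β in m⁻¹ × 1000):
Porosity at 3.4 km: n = 0.66·exp(−0.51×3.4) = 0.1165
Solid-volume conservation: h(1−n) = h₀(1−n₀) ⇒ h = h₀·(1−n₀)/(1−n)
h = 0.087 × (1 − 0.66)/(1 − 0.1165) = 0.087 × 0.3849 = 0.0335 km

33 m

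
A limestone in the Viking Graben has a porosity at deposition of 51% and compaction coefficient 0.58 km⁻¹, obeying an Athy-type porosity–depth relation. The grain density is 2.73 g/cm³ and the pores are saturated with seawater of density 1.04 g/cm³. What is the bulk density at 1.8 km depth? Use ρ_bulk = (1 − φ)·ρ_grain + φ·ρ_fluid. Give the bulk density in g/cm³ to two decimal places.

Porosity at depth: phi = 0.51·exp(−0.58×1.8) = 0.51×0.3520 = 0.1795
Bulk density: ρ_b = (1−phi)ρ_g + phi·ρ_f = 0.8205×2.73 + 0.1795×1.04
       = 2.240 + 0.187 = 2.427 g/cm³

2.43 g/cm³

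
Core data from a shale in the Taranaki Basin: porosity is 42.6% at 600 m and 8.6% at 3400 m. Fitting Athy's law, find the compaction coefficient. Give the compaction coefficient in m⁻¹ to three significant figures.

0.000571 m⁻¹

Working in km (1 km = 1000 m; β in km⁻¹ = β in m⁻¹ × 1000):
Athy: phi(Z) = phi₀ e^(−βZ) ⇒ phi₁/phi₂ = e^{β(Z₂−Z₁)} ⇒ β = ln(phi₁/phi₂)/(Z₂−Z₁)
β = ln(0.426/0.086) / (3.4 − 0.6) = ln(4.953) / 2.8 = 1.6001 / 2.8 = 0.5715 km⁻¹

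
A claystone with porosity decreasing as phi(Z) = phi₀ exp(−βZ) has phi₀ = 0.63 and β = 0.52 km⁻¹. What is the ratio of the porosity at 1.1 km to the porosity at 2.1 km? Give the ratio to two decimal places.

1.68

phi(Z₁)/phi(Z₂) = e^(−β·Z₁)/e^(−β·Z₂) = e^{β(Z₂−Z₁)}
= exp(0.52 × 1) = exp(0.52) = 1.6820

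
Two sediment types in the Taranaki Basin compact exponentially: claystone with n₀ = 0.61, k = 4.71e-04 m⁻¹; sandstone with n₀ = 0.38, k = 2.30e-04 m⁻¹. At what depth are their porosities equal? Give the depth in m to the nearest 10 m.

Working in km (1 km = 1000 m; k in km⁻¹ = k in m⁻¹ × 1000):
Set n₀ₐ e^(−kₐd) = n₀ᵦ e^(−kᵦd) ⇒ ln(n₀ₐ/n₀ᵦ) = (kₐ − kᵦ)·d
d = ln(0.61/0.38) / (0.471 − 0.23) = 0.4733 / 0.241 = 1.964 km

1960 m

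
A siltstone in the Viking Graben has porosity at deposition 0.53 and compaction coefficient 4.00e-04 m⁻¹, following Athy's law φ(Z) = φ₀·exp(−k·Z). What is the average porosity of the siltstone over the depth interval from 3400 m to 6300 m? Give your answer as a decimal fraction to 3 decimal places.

Working in km (1 km = 1000 m; k in km⁻¹ = k in m⁻¹ × 1000):
⟨φ⟩ = (1/(Z₂−Z₁)) ∫ φ₀ e^(−kZ) dZ = φ₀·(e^(−k·Z₁) − e^(−k·Z₂)) / (k·(Z₂−Z₁))
e^(−0.4×3.4) = 0.2567; e^(−0.4×6.3) = 0.0805
⟨φ⟩ = 0.53 × (0.2567 − 0.0805) / (0.4 × 2.9) = 0.53 × 0.1519 = 0.0805

0.081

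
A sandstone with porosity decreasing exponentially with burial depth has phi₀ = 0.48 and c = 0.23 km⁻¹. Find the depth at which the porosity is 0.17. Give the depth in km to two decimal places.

Invert Athy's law: d = ln(phi₀/phi) / c
d = ln(0.48/0.17) / 0.23 = ln(2.824) / 0.23 = 1.0380 / 0.23 = 4.513 km

4.51 km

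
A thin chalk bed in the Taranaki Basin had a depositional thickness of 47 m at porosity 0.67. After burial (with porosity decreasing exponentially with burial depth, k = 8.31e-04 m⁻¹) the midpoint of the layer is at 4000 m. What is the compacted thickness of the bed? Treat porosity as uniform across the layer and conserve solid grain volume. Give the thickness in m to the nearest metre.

16 m

Working in km (1 km = 1000 m; k in km⁻¹ = k in m⁻¹ × 1000):
Porosity at 4 km: φ = 0.67·exp(−0.831×4) = 0.0241
Solid-volume conservation: h(1−φ) = h₀(1−φ₀) ⇒ h = h₀·(1−φ₀)/(1−φ)
h = 0.047 × (1 − 0.67)/(1 − 0.0241) = 0.047 × 0.3382 = 0.0159 km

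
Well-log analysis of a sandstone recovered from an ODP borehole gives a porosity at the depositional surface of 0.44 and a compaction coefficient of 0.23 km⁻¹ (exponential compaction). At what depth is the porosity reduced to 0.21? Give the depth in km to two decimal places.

3.22 km

Invert Athy's law: d = ln(phi₀/phi) / β
d = ln(0.44/0.21) / 0.23 = ln(2.095) / 0.23 = 0.7397 / 0.23 = 3.216 km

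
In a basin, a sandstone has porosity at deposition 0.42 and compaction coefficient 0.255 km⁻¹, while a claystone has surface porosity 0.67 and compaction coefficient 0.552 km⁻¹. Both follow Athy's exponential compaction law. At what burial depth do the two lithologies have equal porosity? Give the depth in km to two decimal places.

1.57 km

Set phi₀ₐ e^(−kₐd) = phi₀ᵦ e^(−kᵦd) ⇒ ln(phi₀ₐ/phi₀ᵦ) = (kₐ − kᵦ)·d
d = ln(0.42/0.67) / (0.255 − 0.552) = -0.4670 / -0.297 = 1.572 km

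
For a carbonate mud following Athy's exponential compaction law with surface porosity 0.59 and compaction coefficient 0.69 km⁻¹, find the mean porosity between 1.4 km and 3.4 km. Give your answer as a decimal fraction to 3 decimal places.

⟨phi⟩ = (1/(z₂−z₁)) ∫ phi₀ e^(−cz) dz = phi₀·(e^(−c·z₁) − e^(−c·z₂)) / (c·(z₂−z₁))
e^(−0.69×1.4) = 0.3806; e^(−0.69×3.4) = 0.0958
⟨phi⟩ = 0.59 × (0.3806 − 0.0958) / (0.69 × 2) = 0.59 × 0.2064 = 0.1218

0.122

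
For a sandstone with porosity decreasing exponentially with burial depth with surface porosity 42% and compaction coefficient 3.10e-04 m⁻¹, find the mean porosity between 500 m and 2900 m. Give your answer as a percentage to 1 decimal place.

Working in km (1 km = 1000 m; β in km⁻¹ = β in m⁻¹ × 1000):
⟨φ⟩ = (1/(z₂−z₁)) ∫ φ₀ e^(−βz) dz = φ₀·(e^(−β·z₁) − e^(−β·z₂)) / (β·(z₂−z₁))
e^(−0.31×0.5) = 0.8564; e^(−0.31×2.9) = 0.4070
⟨φ⟩ = 0.42 × (0.8564 − 0.4070) / (0.31 × 2.4) = 0.42 × 0.6041 = 0.2537

25.4%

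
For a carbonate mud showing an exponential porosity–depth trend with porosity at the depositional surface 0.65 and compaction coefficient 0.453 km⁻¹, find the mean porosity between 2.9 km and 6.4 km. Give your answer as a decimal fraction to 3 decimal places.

⟨n⟩ = (1/(Z₂−Z₁)) ∫ n₀ e^(−cZ) dZ = n₀·(e^(−c·Z₁) − e^(−c·Z₂)) / (c·(Z₂−Z₁))
e^(−0.453×2.9) = 0.2688; e^(−0.453×6.4) = 0.0551
⟨n⟩ = 0.65 × (0.2688 − 0.0551) / (0.453 × 3.5) = 0.65 × 0.1348 = 0.0876

0.088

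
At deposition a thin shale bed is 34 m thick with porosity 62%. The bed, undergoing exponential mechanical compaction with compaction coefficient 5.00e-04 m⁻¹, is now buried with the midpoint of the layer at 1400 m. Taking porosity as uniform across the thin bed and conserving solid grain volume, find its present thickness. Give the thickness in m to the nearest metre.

19 m

Working in km (1 km = 1000 m; β in km⁻¹ = β in m⁻¹ × 1000):
Porosity at 1.4 km: phi = 0.62·exp(−0.5×1.4) = 0.3079
Solid-volume conservation: h(1−phi) = h₀(1−phi₀) ⇒ h = h₀·(1−phi₀)/(1−phi)
h = 0.034 × (1 − 0.62)/(1 − 0.3079) = 0.034 × 0.5490 = 0.0187 km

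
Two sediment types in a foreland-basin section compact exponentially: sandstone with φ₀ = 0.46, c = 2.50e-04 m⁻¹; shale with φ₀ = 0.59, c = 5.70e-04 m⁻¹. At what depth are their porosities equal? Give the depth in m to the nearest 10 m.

Working in km (1 km = 1000 m; c in km⁻¹ = c in m⁻¹ × 1000):
Set φ₀ₐ e^(−cₐz) = φ₀ᵦ e^(−cᵦz) ⇒ ln(φ₀ₐ/φ₀ᵦ) = (cₐ − cᵦ)·z
z = ln(0.46/0.59) / (0.25 − 0.57) = -0.2489 / -0.32 = 0.778 km

780 m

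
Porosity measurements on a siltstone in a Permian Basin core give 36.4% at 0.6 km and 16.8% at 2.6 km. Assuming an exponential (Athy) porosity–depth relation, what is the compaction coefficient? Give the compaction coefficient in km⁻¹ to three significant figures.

Athy: phi(d) = phi₀ e^(−cd) ⇒ phi₁/phi₂ = e^{c(d₂−d₁)} ⇒ c = ln(phi₁/phi₂)/(d₂−d₁)
c = ln(0.364/0.168) / (2.6 − 0.6) = ln(2.167) / 2 = 0.7732 / 2 = 0.3866 km⁻¹

0.387 km⁻¹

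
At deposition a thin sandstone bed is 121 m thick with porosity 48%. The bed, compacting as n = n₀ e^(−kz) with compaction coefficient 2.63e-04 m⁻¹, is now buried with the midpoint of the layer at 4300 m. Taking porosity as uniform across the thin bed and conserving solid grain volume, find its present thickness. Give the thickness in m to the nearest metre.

Working in km (1 km = 1000 m; k in km⁻¹ = k in m⁻¹ × 1000):
Porosity at 4.3 km: n = 0.48·exp(−0.263×4.3) = 0.1549
Solid-volume conservation: h(1−n) = h₀(1−n₀) ⇒ h = h₀·(1−n₀)/(1−n)
h = 0.121 × (1 − 0.48)/(1 − 0.1549) = 0.121 × 0.6153 = 0.0745 km

74 m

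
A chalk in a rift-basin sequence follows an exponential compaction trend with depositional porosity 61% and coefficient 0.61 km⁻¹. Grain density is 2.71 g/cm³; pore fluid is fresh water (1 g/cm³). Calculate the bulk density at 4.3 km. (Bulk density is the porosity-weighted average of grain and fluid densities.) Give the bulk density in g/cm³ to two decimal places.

2.63 g/cm³

Porosity at depth: φ = 0.61·exp(−0.61×4.3) = 0.61×0.0726 = 0.0443
Bulk density: ρ_b = (1−φ)ρ_g + φ·ρ_f = 0.9557×2.71 + 0.0443×1
       = 2.590 + 0.044 = 2.634 g/cm³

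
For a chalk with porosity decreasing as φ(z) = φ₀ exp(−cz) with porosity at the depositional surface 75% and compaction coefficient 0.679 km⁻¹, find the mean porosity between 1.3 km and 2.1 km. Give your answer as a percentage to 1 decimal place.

⟨φ⟩ = (1/(z₂−z₁)) ∫ φ₀ e^(−cz) dz = φ₀·(e^(−c·z₁) − e^(−c·z₂)) / (c·(z₂−z₁))
e^(−0.679×1.3) = 0.4137; e^(−0.679×2.1) = 0.2403
⟨φ⟩ = 0.75 × (0.4137 − 0.2403) / (0.679 × 0.8) = 0.75 × 0.3192 = 0.2394

23.9%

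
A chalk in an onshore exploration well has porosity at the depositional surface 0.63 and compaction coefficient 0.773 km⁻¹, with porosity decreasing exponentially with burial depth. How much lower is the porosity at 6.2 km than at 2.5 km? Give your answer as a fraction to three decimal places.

n(2.5) = 0.63·e^(−0.773×2.5) = 0.0912
n(6.2) = 0.63·e^(−0.773×6.2) = 0.0052
Δn = 0.0912 − 0.0052 = 0.0860

0.086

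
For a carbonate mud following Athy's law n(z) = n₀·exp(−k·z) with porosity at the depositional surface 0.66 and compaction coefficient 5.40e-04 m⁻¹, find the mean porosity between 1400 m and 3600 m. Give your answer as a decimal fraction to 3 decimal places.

Working in km (1 km = 1000 m; k in km⁻¹ = k in m⁻¹ × 1000):
⟨n⟩ = (1/(z₂−z₁)) ∫ n₀ e^(−kz) dz = n₀·(e^(−k·z₁) − e^(−k·z₂)) / (k·(z₂−z₁))
e^(−0.54×1.4) = 0.4695; e^(−0.54×3.6) = 0.1431
⟨n⟩ = 0.66 × (0.4695 − 0.1431) / (0.54 × 2.2) = 0.66 × 0.2748 = 0.1813

0.181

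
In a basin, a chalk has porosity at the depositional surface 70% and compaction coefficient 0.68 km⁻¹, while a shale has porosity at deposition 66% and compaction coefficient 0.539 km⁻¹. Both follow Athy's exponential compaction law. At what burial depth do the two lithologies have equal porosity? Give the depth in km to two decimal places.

0.42 km

Set φ₀ₐ e^(−βₐd) = φ₀ᵦ e^(−βᵦd) ⇒ ln(φ₀ₐ/φ₀ᵦ) = (βₐ − βᵦ)·d
d = ln(0.7/0.66) / (0.68 − 0.539) = 0.0588 / 0.141 = 0.417 km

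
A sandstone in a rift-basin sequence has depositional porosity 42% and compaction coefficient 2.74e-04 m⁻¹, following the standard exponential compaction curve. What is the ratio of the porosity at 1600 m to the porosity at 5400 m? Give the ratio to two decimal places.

2.83

Working in km (1 km = 1000 m; c in km⁻¹ = c in m⁻¹ × 1000):
φ(d₁)/φ(d₂) = e^(−c·d₁)/e^(−c·d₂) = e^{c(d₂−d₁)}
= exp(0.274 × 3.8) = exp(1.041) = 2.8326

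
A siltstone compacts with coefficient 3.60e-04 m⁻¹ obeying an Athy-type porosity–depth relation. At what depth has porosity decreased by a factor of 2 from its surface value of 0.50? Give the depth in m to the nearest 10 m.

Working in km (1 km = 1000 m; k in km⁻¹ = k in m⁻¹ × 1000):
φ/φ₀ = 1/2 ⇒ exp(−k·Z) = 1/2 ⇒ Z = ln(2) / k
Z = 0.6931 / 0.36 = 1.925 km

1930 m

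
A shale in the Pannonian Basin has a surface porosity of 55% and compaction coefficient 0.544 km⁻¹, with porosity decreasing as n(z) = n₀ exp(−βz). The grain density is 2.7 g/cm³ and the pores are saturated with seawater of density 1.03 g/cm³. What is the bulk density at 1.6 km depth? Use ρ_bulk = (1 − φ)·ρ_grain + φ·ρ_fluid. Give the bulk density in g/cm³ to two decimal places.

Porosity at depth: n = 0.55·exp(−0.544×1.6) = 0.55×0.4188 = 0.2303
Bulk density: ρ_b = (1−n)ρ_g + n·ρ_f = 0.7697×2.7 + 0.2303×1.03
       = 2.078 + 0.237 = 2.315 g/cm³

2.32 g/cm³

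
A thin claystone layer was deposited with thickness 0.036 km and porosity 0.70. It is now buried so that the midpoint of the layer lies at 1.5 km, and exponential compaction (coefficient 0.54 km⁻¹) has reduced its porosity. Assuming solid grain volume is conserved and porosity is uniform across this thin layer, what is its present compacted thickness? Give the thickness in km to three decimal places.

Porosity at 1.5 km: n = 0.7·exp(−0.54×1.5) = 0.3114
Solid-volume conservation: h(1−n) = h₀(1−n₀) ⇒ h = h₀·(1−n₀)/(1−n)
h = 0.036 × (1 − 0.7)/(1 − 0.3114) = 0.036 × 0.4357 = 0.0157 km

0.016 km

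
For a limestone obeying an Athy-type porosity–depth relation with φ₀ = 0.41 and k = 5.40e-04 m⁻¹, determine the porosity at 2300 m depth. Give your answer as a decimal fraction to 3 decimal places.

0.118

Working in km (1 km = 1000 m; k in km⁻¹ = k in m⁻¹ × 1000):
φ = φ₀·exp(−k·Z) = 0.41 × exp(−0.54 × 2.3) = 0.41 × exp(−1.242)
  = 0.41 × 0.2888 = 0.1184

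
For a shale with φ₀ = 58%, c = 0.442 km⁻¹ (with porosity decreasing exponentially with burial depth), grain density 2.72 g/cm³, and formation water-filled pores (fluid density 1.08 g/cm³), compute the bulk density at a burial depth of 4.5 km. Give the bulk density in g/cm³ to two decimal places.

Porosity at depth: φ = 0.58·exp(−0.442×4.5) = 0.58×0.1368 = 0.0794
Bulk density: ρ_b = (1−φ)ρ_g + φ·ρ_f = 0.9206×2.72 + 0.0794×1.08
       = 2.504 + 0.086 = 2.590 g/cm³

2.59 g/cm³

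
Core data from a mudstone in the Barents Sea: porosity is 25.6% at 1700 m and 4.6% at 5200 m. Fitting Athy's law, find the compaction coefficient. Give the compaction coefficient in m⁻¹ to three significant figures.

0.000490 m⁻¹

Working in km (1 km = 1000 m; c in km⁻¹ = c in m⁻¹ × 1000):
Athy: n(d) = n₀ e^(−cd) ⇒ n₁/n₂ = e^{c(d₂−d₁)} ⇒ c = ln(n₁/n₂)/(d₂−d₁)
c = ln(0.256/0.046) / (5.2 − 1.7) = ln(5.565) / 3.5 = 1.7165 / 3.5 = 0.4904 km⁻¹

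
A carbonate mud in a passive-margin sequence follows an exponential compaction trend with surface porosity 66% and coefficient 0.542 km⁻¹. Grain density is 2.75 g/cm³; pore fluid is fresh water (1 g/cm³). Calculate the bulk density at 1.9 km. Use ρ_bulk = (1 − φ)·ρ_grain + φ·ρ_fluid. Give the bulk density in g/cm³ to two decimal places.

Porosity at depth: phi = 0.66·exp(−0.542×1.9) = 0.66×0.3571 = 0.2357
Bulk density: ρ_b = (1−phi)ρ_g + phi·ρ_f = 0.7643×2.75 + 0.2357×1
       = 2.102 + 0.236 = 2.338 g/cm³

2.34 g/cm³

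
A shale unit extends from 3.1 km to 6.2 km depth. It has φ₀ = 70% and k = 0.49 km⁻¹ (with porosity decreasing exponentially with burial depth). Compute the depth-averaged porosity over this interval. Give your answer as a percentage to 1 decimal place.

⟨φ⟩ = (1/(z₂−z₁)) ∫ φ₀ e^(−kz) dz = φ₀·(e^(−k·z₁) − e^(−k·z₂)) / (k·(z₂−z₁))
e^(−0.49×3.1) = 0.2189; e^(−0.49×6.2) = 0.0479
⟨φ⟩ = 0.7 × (0.2189 − 0.0479) / (0.49 × 3.1) = 0.7 × 0.1126 = 0.0788

7.9%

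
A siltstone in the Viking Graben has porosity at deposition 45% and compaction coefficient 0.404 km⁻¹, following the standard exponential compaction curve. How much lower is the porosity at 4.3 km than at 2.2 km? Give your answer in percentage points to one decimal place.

phi(2.2) = 0.45·e^(−0.404×2.2) = 0.1850
phi(4.3) = 0.45·e^(−0.404×4.3) = 0.0792
Δphi = 0.1850 − 0.0792 = 0.1058

10.6 percentage points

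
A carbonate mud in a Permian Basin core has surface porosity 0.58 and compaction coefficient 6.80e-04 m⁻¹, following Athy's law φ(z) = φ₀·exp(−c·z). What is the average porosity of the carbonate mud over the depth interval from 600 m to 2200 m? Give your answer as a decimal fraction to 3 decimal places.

0.235

Working in km (1 km = 1000 m; c in km⁻¹ = c in m⁻¹ × 1000):
⟨φ⟩ = (1/(z₂−z₁)) ∫ φ₀ e^(−cz) dz = φ₀·(e^(−c·z₁) − e^(−c·z₂)) / (c·(z₂−z₁))
e^(−0.68×0.6) = 0.6650; e^(−0.68×2.2) = 0.2240
⟨φ⟩ = 0.58 × (0.6650 − 0.2240) / (0.68 × 1.6) = 0.58 × 0.4053 = 0.2351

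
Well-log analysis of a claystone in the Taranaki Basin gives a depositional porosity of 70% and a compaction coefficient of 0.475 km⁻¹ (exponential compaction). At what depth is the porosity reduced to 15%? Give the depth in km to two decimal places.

3.24 km

Invert Athy's law: z = ln(φ₀/φ) / β
z = ln(0.7/0.15) / 0.475 = ln(4.667) / 0.475 = 1.5404 / 0.475 = 3.243 km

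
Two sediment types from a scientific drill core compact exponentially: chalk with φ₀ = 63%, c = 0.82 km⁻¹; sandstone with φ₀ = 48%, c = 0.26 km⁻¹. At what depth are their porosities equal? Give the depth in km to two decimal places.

Set φ₀ₐ e^(−cₐz) = φ₀ᵦ e^(−cᵦz) ⇒ ln(φ₀ₐ/φ₀ᵦ) = (cₐ − cᵦ)·z
z = ln(0.63/0.48) / (0.82 − 0.26) = 0.2719 / 0.56 = 0.486 km

0.49 km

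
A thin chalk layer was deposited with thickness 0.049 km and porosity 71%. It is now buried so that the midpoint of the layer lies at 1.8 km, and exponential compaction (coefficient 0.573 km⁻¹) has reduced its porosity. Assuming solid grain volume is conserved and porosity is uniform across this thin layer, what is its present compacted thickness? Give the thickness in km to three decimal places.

Porosity at 1.8 km: n = 0.71·exp(−0.573×1.8) = 0.2531
Solid-volume conservation: h(1−n) = h₀(1−n₀) ⇒ h = h₀·(1−n₀)/(1−n)
h = 0.049 × (1 − 0.71)/(1 − 0.2531) = 0.049 × 0.3883 = 0.0190 km

0.019 km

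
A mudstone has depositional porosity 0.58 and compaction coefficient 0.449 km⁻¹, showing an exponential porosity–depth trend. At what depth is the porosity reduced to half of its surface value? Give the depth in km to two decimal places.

phi/phi₀ = 1/2 ⇒ exp(−c·d) = 1/2 ⇒ d = ln(2) / c
d = 0.6931 / 0.449 = 1.544 km

1.54 km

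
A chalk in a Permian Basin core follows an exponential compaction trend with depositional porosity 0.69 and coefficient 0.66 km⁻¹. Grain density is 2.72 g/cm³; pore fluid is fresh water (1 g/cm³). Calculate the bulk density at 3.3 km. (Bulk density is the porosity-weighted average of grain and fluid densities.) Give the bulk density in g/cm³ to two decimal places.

2.59 g/cm³

Porosity at depth: φ = 0.69·exp(−0.66×3.3) = 0.69×0.1133 = 0.0782
Bulk density: ρ_b = (1−φ)ρ_g + φ·ρ_f = 0.9218×2.72 + 0.0782×1
       = 2.507 + 0.078 = 2.586 g/cm³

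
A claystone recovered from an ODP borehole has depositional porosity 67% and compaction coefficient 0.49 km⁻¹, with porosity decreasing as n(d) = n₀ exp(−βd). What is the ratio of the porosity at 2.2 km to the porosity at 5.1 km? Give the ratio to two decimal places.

n(d₁)/n(d₂) = e^(−β·d₁)/e^(−β·d₂) = e^{β(d₂−d₁)}
= exp(0.49 × 2.9) = exp(1.421) = 4.1413

4.14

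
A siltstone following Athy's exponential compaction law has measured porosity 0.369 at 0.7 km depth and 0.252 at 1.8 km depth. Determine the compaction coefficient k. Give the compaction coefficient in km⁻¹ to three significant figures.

0.347 km⁻¹

Athy: phi(d) = phi₀ e^(−kd) ⇒ phi₁/phi₂ = e^{k(d₂−d₁)} ⇒ k = ln(phi₁/phi₂)/(d₂−d₁)
k = ln(0.369/0.252) / (1.8 − 0.7) = ln(1.464) / 1.1 = 0.3814 / 1.1 = 0.3467 km⁻¹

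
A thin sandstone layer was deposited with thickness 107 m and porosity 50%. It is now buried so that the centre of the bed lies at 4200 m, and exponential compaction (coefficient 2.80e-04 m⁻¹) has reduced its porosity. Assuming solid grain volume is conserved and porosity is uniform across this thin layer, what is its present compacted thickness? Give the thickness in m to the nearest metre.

63 m

Working in km (1 km = 1000 m; β in km⁻¹ = β in m⁻¹ × 1000):
Porosity at 4.2 km: φ = 0.5·exp(−0.28×4.2) = 0.1543
Solid-volume conservation: h(1−φ) = h₀(1−φ₀) ⇒ h = h₀·(1−φ₀)/(1−φ)
h = 0.107 × (1 − 0.5)/(1 − 0.1543) = 0.107 × 0.5912 = 0.0633 km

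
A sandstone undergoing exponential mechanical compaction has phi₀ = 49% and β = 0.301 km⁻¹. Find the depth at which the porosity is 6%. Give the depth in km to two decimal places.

Invert Athy's law: d = ln(phi₀/phi) / β
d = ln(0.49/0.06) / 0.301 = ln(8.167) / 0.301 = 2.1001 / 0.301 = 6.977 km

6.98 km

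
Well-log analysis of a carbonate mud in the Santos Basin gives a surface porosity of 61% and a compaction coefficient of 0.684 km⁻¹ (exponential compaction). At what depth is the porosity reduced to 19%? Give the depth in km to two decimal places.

Invert Athy's law: d = ln(φ₀/φ) / k
d = ln(0.61/0.19) / 0.684 = ln(3.211) / 0.684 = 1.1664 / 0.684 = 1.705 km

1.71 km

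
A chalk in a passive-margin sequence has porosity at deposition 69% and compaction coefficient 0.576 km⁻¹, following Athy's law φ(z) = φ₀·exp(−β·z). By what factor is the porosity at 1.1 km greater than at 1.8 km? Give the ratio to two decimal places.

1.50

φ(z₁)/φ(z₂) = e^(−β·z₁)/e^(−β·z₂) = e^{β(z₂−z₁)}
= exp(0.576 × 0.7) = exp(0.4032) = 1.4966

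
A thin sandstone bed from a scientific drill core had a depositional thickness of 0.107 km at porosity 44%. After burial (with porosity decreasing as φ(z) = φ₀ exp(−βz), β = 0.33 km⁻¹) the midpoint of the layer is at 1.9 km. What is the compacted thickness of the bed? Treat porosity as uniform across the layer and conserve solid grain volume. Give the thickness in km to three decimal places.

0.078 km

Porosity at 1.9 km: φ = 0.44·exp(−0.33×1.9) = 0.2350
Solid-volume conservation: h(1−φ) = h₀(1−φ₀) ⇒ h = h₀·(1−φ₀)/(1−φ)
h = 0.107 × (1 − 0.44)/(1 − 0.2350) = 0.107 × 0.7321 = 0.0783 km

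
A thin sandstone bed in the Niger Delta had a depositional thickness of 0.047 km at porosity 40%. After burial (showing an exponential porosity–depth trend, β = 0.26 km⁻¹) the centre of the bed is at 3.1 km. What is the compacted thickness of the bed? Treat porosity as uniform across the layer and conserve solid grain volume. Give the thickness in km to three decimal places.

Porosity at 3.1 km: n = 0.4·exp(−0.26×3.1) = 0.1787
Solid-volume conservation: h(1−n) = h₀(1−n₀) ⇒ h = h₀·(1−n₀)/(1−n)
h = 0.047 × (1 − 0.4)/(1 − 0.1787) = 0.047 × 0.7305 = 0.0343 km

0.034 km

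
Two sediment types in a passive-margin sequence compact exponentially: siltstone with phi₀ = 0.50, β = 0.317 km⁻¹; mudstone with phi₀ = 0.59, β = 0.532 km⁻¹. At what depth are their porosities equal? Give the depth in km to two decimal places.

Set phi₀ₐ e^(−βₐZ) = phi₀ᵦ e^(−βᵦZ) ⇒ ln(phi₀ₐ/phi₀ᵦ) = (βₐ − βᵦ)·Z
Z = ln(0.5/0.59) / (0.317 − 0.532) = -0.1655 / -0.215 = 0.770 km

0.77 km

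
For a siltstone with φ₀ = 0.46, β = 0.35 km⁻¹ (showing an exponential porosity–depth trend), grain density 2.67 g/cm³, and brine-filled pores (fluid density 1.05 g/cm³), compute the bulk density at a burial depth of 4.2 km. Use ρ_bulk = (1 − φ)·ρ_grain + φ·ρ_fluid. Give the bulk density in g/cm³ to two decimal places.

2.50 g/cm³

Porosity at depth: φ = 0.46·exp(−0.35×4.2) = 0.46×0.2299 = 0.1058
Bulk density: ρ_b = (1−φ)ρ_g + φ·ρ_f = 0.8942×2.67 + 0.1058×1.05
       = 2.388 + 0.111 = 2.499 g/cm³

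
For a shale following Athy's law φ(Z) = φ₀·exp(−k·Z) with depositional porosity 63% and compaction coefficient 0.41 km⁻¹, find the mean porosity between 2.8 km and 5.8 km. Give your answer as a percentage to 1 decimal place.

⟨φ⟩ = (1/(Z₂−Z₁)) ∫ φ₀ e^(−kZ) dZ = φ₀·(e^(−k·Z₁) − e^(−k·Z₂)) / (k·(Z₂−Z₁))
e^(−0.41×2.8) = 0.3173; e^(−0.41×5.8) = 0.0927
⟨φ⟩ = 0.63 × (0.3173 − 0.0927) / (0.41 × 3) = 0.63 × 0.1825 = 0.1150

11.5%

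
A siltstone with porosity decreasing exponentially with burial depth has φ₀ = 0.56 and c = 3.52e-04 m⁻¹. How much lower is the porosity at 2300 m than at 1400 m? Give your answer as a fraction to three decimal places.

0.093

Working in km (1 km = 1000 m; c in km⁻¹ = c in m⁻¹ × 1000):
φ(1.4) = 0.56·e^(−0.352×1.4) = 0.3421
φ(2.3) = 0.56·e^(−0.352×2.3) = 0.2492
Δφ = 0.3421 − 0.2492 = 0.0929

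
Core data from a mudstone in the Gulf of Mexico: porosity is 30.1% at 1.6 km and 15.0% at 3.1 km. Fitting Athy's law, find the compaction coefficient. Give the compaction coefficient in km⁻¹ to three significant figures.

Athy: φ(Z) = φ₀ e^(−βZ) ⇒ φ₁/φ₂ = e^{β(Z₂−Z₁)} ⇒ β = ln(φ₁/φ₂)/(Z₂−Z₁)
β = ln(0.301/0.15) / (3.1 − 1.6) = ln(2.007) / 1.5 = 0.6965 / 1.5 = 0.4643 km⁻¹

0.464 km⁻¹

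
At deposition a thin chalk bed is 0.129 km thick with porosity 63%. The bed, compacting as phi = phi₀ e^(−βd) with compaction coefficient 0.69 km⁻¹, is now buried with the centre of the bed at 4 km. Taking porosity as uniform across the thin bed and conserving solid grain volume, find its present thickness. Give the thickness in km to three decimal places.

0.050 km

Porosity at 4 km: phi = 0.63·exp(−0.69×4) = 0.0399
Solid-volume conservation: h(1−phi) = h₀(1−phi₀) ⇒ h = h₀·(1−phi₀)/(1−phi)
h = 0.129 × (1 − 0.63)/(1 − 0.0399) = 0.129 × 0.3854 = 0.0497 km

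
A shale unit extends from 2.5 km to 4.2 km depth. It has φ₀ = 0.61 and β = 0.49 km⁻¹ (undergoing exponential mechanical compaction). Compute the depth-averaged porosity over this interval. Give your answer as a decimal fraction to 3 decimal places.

0.122

⟨φ⟩ = (1/(d₂−d₁)) ∫ φ₀ e^(−βd) dd = φ₀·(e^(−β·d₁) − e^(−β·d₂)) / (β·(d₂−d₁))
e^(−0.49×2.5) = 0.2938; e^(−0.49×4.2) = 0.1277
⟨φ⟩ = 0.61 × (0.2938 − 0.1277) / (0.49 × 1.7) = 0.61 × 0.1993 = 0.1216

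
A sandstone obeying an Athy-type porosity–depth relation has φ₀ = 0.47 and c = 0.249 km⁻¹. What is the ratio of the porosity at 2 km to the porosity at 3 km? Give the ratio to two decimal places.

1.28

φ(Z₁)/φ(Z₂) = e^(−c·Z₁)/e^(−c·Z₂) = e^{c(Z₂−Z₁)}
= exp(0.249 × 1) = exp(0.249) = 1.2827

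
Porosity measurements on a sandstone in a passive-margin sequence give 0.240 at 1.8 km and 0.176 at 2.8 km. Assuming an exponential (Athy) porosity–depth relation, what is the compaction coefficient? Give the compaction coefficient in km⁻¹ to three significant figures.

0.310 km⁻¹

Athy: phi(z) = phi₀ e^(−βz) ⇒ phi₁/phi₂ = e^{β(z₂−z₁)} ⇒ β = ln(phi₁/phi₂)/(z₂−z₁)
β = ln(0.24/0.176) / (2.8 − 1.8) = ln(1.364) / 1 = 0.3102 / 1 = 0.3102 km⁻¹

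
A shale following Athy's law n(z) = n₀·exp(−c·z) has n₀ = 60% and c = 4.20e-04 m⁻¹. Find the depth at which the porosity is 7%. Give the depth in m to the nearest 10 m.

5120 m

Working in km (1 km = 1000 m; c in km⁻¹ = c in m⁻¹ × 1000):
Invert Athy's law: z = ln(n₀/n) / c
z = ln(0.6/0.07) / 0.42 = ln(8.571) / 0.42 = 2.1484 / 0.42 = 5.115 km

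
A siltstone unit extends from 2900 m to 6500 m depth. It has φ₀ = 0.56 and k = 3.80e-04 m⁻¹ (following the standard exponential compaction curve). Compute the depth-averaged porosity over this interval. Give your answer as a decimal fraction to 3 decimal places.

0.101

Working in km (1 km = 1000 m; k in km⁻¹ = k in m⁻¹ × 1000):
⟨φ⟩ = (1/(z₂−z₁)) ∫ φ₀ e^(−kz) dz = φ₀·(e^(−k·z₁) − e^(−k·z₂)) / (k·(z₂−z₁))
e^(−0.38×2.9) = 0.3322; e^(−0.38×6.5) = 0.0846
⟨φ⟩ = 0.56 × (0.3322 − 0.0846) / (0.38 × 3.6) = 0.56 × 0.1810 = 0.1014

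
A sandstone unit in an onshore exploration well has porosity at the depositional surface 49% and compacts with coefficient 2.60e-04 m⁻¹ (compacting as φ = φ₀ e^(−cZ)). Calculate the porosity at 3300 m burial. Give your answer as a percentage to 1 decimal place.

20.8%

Working in km (1 km = 1000 m; c in km⁻¹ = c in m⁻¹ × 1000):
φ = φ₀·exp(−c·Z) = 0.49 × exp(−0.26 × 3.3) = 0.49 × exp(−0.858)
  = 0.49 × 0.4240 = 0.2078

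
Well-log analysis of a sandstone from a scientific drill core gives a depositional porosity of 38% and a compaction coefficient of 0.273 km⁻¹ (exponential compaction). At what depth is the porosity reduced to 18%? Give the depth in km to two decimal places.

2.74 km

Invert Athy's law: d = ln(phi₀/phi) / c
d = ln(0.38/0.18) / 0.273 = ln(2.111) / 0.273 = 0.7472 / 0.273 = 2.737 km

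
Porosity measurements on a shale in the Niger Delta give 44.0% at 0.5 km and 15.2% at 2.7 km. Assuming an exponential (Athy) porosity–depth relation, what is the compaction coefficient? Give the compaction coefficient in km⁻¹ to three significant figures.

0.483 km⁻¹

Athy: phi(z) = phi₀ e^(−kz) ⇒ phi₁/phi₂ = e^{k(z₂−z₁)} ⇒ k = ln(phi₁/phi₂)/(z₂−z₁)
k = ln(0.44/0.152) / (2.7 − 0.5) = ln(2.895) / 2.2 = 1.0629 / 2.2 = 0.4831 km⁻¹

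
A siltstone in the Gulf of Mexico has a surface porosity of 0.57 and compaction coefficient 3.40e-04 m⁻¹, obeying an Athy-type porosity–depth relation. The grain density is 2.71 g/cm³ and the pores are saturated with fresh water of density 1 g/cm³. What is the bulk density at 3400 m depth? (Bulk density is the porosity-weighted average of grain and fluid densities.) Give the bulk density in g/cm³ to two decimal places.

Working in km (1 km = 1000 m; k in km⁻¹ = k in m⁻¹ × 1000):
Porosity at depth: φ = 0.57·exp(−0.34×3.4) = 0.57×0.3147 = 0.1794
Bulk density: ρ_b = (1−φ)ρ_g + φ·ρ_f = 0.8206×2.71 + 0.1794×1
       = 2.224 + 0.179 = 2.403 g/cm³

2.40 g/cm³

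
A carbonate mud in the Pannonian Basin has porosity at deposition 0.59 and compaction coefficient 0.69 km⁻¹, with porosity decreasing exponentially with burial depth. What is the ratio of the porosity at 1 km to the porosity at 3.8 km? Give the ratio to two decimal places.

n(Z₁)/n(Z₂) = e^(−k·Z₁)/e^(−k·Z₂) = e^{k(Z₂−Z₁)}
= exp(0.69 × 2.8) = exp(1.932) = 6.9033

6.90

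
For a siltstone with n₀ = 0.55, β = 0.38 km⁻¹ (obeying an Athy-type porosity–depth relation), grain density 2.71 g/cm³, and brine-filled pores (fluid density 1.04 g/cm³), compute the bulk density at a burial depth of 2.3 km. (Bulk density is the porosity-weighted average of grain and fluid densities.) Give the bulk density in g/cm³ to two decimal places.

2.33 g/cm³

Porosity at depth: n = 0.55·exp(−0.38×2.3) = 0.55×0.4173 = 0.2295
Bulk density: ρ_b = (1−n)ρ_g + n·ρ_f = 0.7705×2.71 + 0.2295×1.04
       = 2.088 + 0.239 = 2.327 g/cm³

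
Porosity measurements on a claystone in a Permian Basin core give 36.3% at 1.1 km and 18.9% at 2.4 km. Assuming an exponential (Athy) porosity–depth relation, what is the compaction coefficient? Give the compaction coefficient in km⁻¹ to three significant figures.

0.502 km⁻¹

Athy: n(z) = n₀ e^(−kz) ⇒ n₁/n₂ = e^{k(z₂−z₁)} ⇒ k = ln(n₁/n₂)/(z₂−z₁)
k = ln(0.363/0.189) / (2.4 − 1.1) = ln(1.921) / 1.3 = 0.6527 / 1.3 = 0.502 km⁻¹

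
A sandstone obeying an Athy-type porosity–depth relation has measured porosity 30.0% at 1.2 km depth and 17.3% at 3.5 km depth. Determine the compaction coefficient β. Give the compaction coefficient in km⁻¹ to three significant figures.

Athy: n(Z) = n₀ e^(−βZ) ⇒ n₁/n₂ = e^{β(Z₂−Z₁)} ⇒ β = ln(n₁/n₂)/(Z₂−Z₁)
β = ln(0.3/0.173) / (3.5 − 1.2) = ln(1.734) / 2.3 = 0.5505 / 2.3 = 0.2393 km⁻¹

0.239 km⁻¹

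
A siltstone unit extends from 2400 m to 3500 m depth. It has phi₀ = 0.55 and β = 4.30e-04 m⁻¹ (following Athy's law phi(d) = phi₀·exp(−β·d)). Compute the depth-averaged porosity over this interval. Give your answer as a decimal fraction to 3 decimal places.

Working in km (1 km = 1000 m; β in km⁻¹ = β in m⁻¹ × 1000):
⟨phi⟩ = (1/(d₂−d₁)) ∫ phi₀ e^(−βd) dd = phi₀·(e^(−β·d₁) − e^(−β·d₂)) / (β·(d₂−d₁))
e^(−0.43×2.4) = 0.3563; e^(−0.43×3.5) = 0.2220
⟨phi⟩ = 0.55 × (0.3563 − 0.2220) / (0.43 × 1.1) = 0.55 × 0.2839 = 0.1561

0.156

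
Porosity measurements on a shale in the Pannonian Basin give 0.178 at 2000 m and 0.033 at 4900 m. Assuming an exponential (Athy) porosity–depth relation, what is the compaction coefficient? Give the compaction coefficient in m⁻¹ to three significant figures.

Working in km (1 km = 1000 m; β in km⁻¹ = β in m⁻¹ × 1000):
Athy: phi(d) = phi₀ e^(−βd) ⇒ phi₁/phi₂ = e^{β(d₂−d₁)} ⇒ β = ln(phi₁/phi₂)/(d₂−d₁)
β = ln(0.178/0.033) / (4.9 − 2) = ln(5.394) / 2.9 = 1.6853 / 2.9 = 0.5811 km⁻¹

0.000581 m⁻¹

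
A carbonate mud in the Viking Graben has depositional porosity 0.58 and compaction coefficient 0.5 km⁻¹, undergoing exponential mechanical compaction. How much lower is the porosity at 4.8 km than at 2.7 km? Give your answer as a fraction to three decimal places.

0.098

n(2.7) = 0.58·e^(−0.5×2.7) = 0.1504
n(4.8) = 0.58·e^(−0.5×4.8) = 0.0526
Δn = 0.1504 − 0.0526 = 0.0977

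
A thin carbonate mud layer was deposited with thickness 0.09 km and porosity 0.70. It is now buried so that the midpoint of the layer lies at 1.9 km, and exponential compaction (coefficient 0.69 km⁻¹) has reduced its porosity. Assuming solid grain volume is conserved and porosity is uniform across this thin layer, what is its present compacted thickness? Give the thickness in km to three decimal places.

0.033 km

Porosity at 1.9 km: n = 0.7·exp(−0.69×1.9) = 0.1887
Solid-volume conservation: h(1−n) = h₀(1−n₀) ⇒ h = h₀·(1−n₀)/(1−n)
h = 0.09 × (1 − 0.7)/(1 − 0.1887) = 0.09 × 0.3698 = 0.0333 km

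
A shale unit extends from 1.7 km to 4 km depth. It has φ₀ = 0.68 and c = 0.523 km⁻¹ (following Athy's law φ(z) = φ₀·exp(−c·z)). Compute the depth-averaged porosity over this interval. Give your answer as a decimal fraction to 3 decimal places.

⟨φ⟩ = (1/(z₂−z₁)) ∫ φ₀ e^(−cz) dz = φ₀·(e^(−c·z₁) − e^(−c·z₂)) / (c·(z₂−z₁))
e^(−0.523×1.7) = 0.4110; e^(−0.523×4) = 0.1234
⟨φ⟩ = 0.68 × (0.4110 − 0.1234) / (0.523 × 2.3) = 0.68 × 0.2391 = 0.1626

0.163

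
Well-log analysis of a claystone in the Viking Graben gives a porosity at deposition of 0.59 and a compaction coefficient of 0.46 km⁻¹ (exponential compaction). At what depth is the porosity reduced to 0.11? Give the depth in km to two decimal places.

Invert Athy's law: Z = ln(phi₀/phi) / k
Z = ln(0.59/0.11) / 0.46 = ln(5.364) / 0.46 = 1.6796 / 0.46 = 3.651 km

3.65 km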